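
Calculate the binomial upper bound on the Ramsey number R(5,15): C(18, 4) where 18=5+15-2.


R(5,15) <= C(5+15-2, 5-1) = C(18, 4)
C(18, 4) = 18! / (4! * 14!)
= 3060

3060


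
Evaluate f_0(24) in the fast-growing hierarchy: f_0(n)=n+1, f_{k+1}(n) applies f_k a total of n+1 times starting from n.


f_0(24) = 24 + 1 = 25

25


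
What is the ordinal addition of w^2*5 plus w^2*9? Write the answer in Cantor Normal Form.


Ordinal addition w^2*5 + w^2*9:
Both terms have the same exponent 2.
w^e*c + w^e*d = w^e*(c+d).
Result = w^2*(5+9) = w^2*14

w^2*14


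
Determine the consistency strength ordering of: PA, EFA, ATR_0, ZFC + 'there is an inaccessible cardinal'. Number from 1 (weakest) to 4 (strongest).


Ordering by consistency strength:
1. EFA
2. PA
3. ATR_0
4. ZFC + 'there is an inaccessible cardinal'


PA=2, EFA=1, ATR_0=3, ZFC + 'there is an inaccessible cardinal'=4


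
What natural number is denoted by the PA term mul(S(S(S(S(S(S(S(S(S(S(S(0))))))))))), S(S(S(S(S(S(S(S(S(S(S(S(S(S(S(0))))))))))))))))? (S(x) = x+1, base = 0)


mul(S^11(0), S^15(0)):
S^11(0) = 11
S^15(0) = 15
11 * 15 = 165

165


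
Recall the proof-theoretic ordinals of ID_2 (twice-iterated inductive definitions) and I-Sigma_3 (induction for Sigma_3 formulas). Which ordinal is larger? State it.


Proof-theoretic ordinal of ID_2 (twice-iterated inductive definitions): psi_0(epsilon_{Omega_2+1})
Proof-theoretic ordinal of I-Sigma_3 (induction for Sigma_3 formulas): omega^(omega^(omega^omega))
Comparing: omega^(omega^(omega^omega)) < psi_0(epsilon_{Omega_2+1}).
The larger ordinal is psi_0(epsilon_{Omega_2+1}) (from ID_2 (twice-iterated inductive definitions)).

psi_0(epsilon_{Omega_2+1})


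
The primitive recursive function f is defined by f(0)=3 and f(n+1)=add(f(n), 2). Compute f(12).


f(0) = 3
f(1) = add(f(0), 2) = add(3, 2) = 5
f(2) = add(f(1), 2) = add(5, 2) = 7
f(3) = add(f(2), 2) = add(7, 2) = 9
f(4) = add(f(3), 2) = add(9, 2) = 11
f(5) = add(f(4), 2) = add(11, 2) = 13
f(6) = add(f(5), 2) = add(13, 2) = 15
f(7) = add(f(6), 2) = add(15, 2) = 17
f(8) = add(f(7), 2) = add(17, 2) = 19
f(9) = add(f(8), 2) = add(19, 2) = 21
f(10) = add(f(9), 2) = add(21, 2) = 23
f(11) = add(f(10), 2) = add(23, 2) = 25
f(12) = add(f(11), 2) = add(25, 2) = 27


27


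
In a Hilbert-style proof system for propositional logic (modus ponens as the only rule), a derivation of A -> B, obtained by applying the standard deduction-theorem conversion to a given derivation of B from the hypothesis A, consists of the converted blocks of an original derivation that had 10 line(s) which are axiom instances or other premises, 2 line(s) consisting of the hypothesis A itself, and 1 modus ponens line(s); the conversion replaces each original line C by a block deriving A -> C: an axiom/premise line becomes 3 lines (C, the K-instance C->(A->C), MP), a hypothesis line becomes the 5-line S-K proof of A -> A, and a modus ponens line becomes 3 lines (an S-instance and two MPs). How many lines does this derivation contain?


Deduction-theorem conversion, block by block:
- 10 axiom/premise lines -> 3 lines each = 30
- 2 hypothesis lines -> 5 lines each (identity proof A->A) = 10
- 1 MP lines -> 3 lines each (S-instance, MP, MP) = 3
Total = 30 + 10 + 3 = 43 lines.

43


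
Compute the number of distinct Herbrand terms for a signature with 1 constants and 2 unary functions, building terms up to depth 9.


Herbrand terms by depth:
Depth 0: 1 constants
Depth 1: 2 new terms (running total: 3)
Depth 2: 4 new terms (running total: 7)
Depth 3: 8 new terms (running total: 15)
Depth 4: 16 new terms (running total: 31)
Depth 5: 32 new terms (running total: 63)
Depth 6: 64 new terms (running total: 127)
Depth 7: 128 new terms (running total: 255)
Depth 8: 256 new terms (running total: 511)
Depth 9: 512 new terms (running total: 1023)
Total distinct ground terms = 1023

1023


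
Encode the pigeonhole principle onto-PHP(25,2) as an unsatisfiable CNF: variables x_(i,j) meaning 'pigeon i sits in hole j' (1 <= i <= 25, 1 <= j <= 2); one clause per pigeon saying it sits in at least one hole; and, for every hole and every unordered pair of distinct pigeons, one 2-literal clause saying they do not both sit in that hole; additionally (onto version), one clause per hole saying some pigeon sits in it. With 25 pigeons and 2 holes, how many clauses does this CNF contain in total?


onto-PHP(25,2): 25 pigeons, 2 holes, 25*2 = 50 variables.
- pigeon clauses: one per pigeon -> 25 clauses
- hole clauses: 2 holes * C(25,2) = 2 * 300 -> 600 clauses
- onto clauses: one per hole -> 2 clauses
Total clauses = 25 + 600 + 2 = 627

627


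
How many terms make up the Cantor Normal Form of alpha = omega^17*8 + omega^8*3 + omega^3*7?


CNF: omega^17*8 + omega^8*3 + omega^3*7
Count the summands separated by '+':
  term 1: omega^17*8
  term 2: omega^8*3
  term 3: omega^3*7
Total terms = 3

3


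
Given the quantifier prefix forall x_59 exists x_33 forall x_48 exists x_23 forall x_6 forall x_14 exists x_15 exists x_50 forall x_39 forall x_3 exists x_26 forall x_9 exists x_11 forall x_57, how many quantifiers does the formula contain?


Quantifier prefix has 14 quantifier symbols.
Quantifier depth = 14

14


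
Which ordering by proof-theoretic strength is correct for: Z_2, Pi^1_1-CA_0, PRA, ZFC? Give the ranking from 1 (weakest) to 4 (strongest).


Ordering by consistency strength:
1. PRA
2. Pi^1_1-CA_0
3. Z_2
4. ZFC


Z_2=3, Pi^1_1-CA_0=2, PRA=1, ZFC=4


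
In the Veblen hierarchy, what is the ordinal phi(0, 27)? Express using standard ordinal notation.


phi(0, 27):
phi(0, beta) = omega^beta by definition.
phi(0, 27) = omega^27

omega^27


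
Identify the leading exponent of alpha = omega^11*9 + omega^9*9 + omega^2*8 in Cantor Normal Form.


CNF: omega^11*9 + omega^9*9 + omega^2*8
The leading term is omega^11*9, which has exponent 11.

11


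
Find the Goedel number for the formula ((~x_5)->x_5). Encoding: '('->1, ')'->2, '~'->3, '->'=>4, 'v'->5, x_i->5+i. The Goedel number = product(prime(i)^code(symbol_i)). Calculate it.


Formula: ((~x_5)->x_5)
Symbol codes: [1, 1, 3, 10, 2, 4, 10, 2]
Primes: [2, 3, 5, 7, 11, 13, 17, 19]
p_1^1 = 2^1 = 2
p_2^1 = 3^1 = 3
p_3^3 = 5^3 = 125
p_4^10 = 7^10 = 282475249
p_5^2 = 11^2 = 121
p_6^4 = 13^4 = 28561
p_7^10 = 17^10 = 2015993900449
p_8^2 = 19^2 = 361
Product = 532840048017830609310071948880750

532840048017830609310071948880750


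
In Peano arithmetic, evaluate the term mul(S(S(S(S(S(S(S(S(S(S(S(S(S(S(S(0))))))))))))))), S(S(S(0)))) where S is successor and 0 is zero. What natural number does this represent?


mul(S^15(0), S^3(0)):
S^15(0) = 15
S^3(0) = 3
15 * 3 = 45

45


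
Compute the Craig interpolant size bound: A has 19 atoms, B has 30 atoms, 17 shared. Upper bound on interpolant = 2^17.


Shared atoms = 17
Craig interpolant size bound = 2^17
= 131072

131072


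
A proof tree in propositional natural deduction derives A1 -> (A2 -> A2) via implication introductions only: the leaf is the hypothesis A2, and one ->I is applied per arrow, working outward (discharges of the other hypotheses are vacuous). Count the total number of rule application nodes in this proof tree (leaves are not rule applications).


The formula has 2 arrows (->); its innermost consequent A2 is one of the antecedents,
so the proof starts from the hypothesis leaf A2 (not a rule application) and closes one arrow per ->I.
Building A1 -> (A2 -> A2) therefore takes 2 nested implication introductions.
Total inference nodes = 2

2


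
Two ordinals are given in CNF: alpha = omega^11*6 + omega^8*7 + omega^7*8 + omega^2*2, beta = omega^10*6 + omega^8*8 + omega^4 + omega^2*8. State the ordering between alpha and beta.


Compare term by term from highest exponent:
alpha = omega^11*6 + omega^8*7 + omega^7*8 + omega^2*2
beta = omega^10*6 + omega^8*8 + omega^4 + omega^2*8
Term 1: alpha has omega^11*6, beta has omega^10*6
Term 2: alpha has omega^8*7, beta has omega^8*8
Term 3: alpha has omega^7*8, beta has omega^4*1
Term 4: alpha has omega^2*2, beta has omega^2*8
Result: alpha > beta

alpha > beta


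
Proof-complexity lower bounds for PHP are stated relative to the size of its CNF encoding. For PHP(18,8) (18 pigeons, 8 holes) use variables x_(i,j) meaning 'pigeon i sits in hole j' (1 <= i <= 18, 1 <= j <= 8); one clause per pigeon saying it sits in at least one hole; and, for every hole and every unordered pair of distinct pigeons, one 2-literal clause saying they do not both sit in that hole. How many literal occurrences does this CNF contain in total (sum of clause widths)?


PHP(18,8): 18 pigeons, 8 holes, 18*8 = 144 variables.
- pigeon clauses: one per pigeon -> 18 clauses of width 8 -> 144 literals
- hole clauses: 8 holes * C(18,2) = 8 * 153 -> 1224 clauses of width 2 -> 2448 literals
Total literal occurrences = 144 + 2448 = 2592

2592


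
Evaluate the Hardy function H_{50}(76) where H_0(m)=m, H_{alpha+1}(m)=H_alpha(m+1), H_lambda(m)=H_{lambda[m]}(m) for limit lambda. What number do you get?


H_50(76):
For finite ordinals k, H_k(n) = n + k (each successor step adds 1).
H_50(76) = 76 + 50 = 126

126


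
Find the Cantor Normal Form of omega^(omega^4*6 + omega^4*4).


omega^(omega^4*6 + omega^4*4):
Both terms of the exponent have the same exponent 4, so they merge: omega^4*6 + omega^4*4 = omega^4*(6+4) = omega^4*10.
omega raised to a CNF ordinal is a single CNF term: Result = omega^(omega^4*10)

omega^(omega^4*10)


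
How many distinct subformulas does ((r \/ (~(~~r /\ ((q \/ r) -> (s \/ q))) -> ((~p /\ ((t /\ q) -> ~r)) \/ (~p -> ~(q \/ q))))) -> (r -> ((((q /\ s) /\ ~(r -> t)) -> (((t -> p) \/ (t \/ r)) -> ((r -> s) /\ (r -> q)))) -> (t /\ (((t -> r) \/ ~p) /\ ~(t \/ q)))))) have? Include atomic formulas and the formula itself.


Formula: ((r \/ (~(~~r /\ ((q \/ r) -> (s \/ q))) -> ((~p /\ ((t /\ q) -> ~r)) \/ (~p -> ~(q \/ q))))) -> (r -> ((((q /\ s) /\ ~(r -> t)) -> (((t -> p) \/ (t \/ r)) -> ((r -> s) /\ (r -> q)))) -> (t /\ (((t -> r) \/ ~p) /\ ~(t \/ q))))))
Subformulas found:
  1. r
  2. p
  3. q
  4. s
  5. t
  6. ~p
  7. ~r
  8. ~~r
  9. (r -> q)
  10. (t \/ r)
  11. (s \/ q)
  12. (t \/ q)
  13. (t /\ q)
  14. (q \/ r)
  15. (q /\ s)
  16. (r -> t)
  17. (r -> s)
  18. (q \/ q)
  19. (t -> p)
  20. (t -> r)
  21. ~(q \/ q)
  22. ~(r -> t)
  23. ~(t \/ q)
  24. ((t /\ q) -> ~r)
  25. ((t -> r) \/ ~p)
  26. (~p -> ~(q \/ q))
  27. ((r -> s) /\ (r -> q))
  28. ((q \/ r) -> (s \/ q))
  29. ((t -> p) \/ (t \/ r))
  30. ((q /\ s) /\ ~(r -> t))
  31. (~p /\ ((t /\ q) -> ~r))
  32. (((t -> r) \/ ~p) /\ ~(t \/ q))
  33. (~~r /\ ((q \/ r) -> (s \/ q)))
  34. ~(~~r /\ ((q \/ r) -> (s \/ q)))
  35. (t /\ (((t -> r) \/ ~p) /\ ~(t \/ q)))
  36. ((~p /\ ((t /\ q) -> ~r)) \/ (~p -> ~(q \/ q)))
  37. (((t -> p) \/ (t \/ r)) -> ((r -> s) /\ (r -> q)))
  38. (((q /\ s) /\ ~(r -> t)) -> (((t -> p) \/ (t \/ r)) -> ((r -> s) /\ (r -> q))))
  39. (~(~~r /\ ((q \/ r) -> (s \/ q))) -> ((~p /\ ((t /\ q) -> ~r)) \/ (~p -> ~(q \/ q))))
  40. (r \/ (~(~~r /\ ((q \/ r) -> (s \/ q))) -> ((~p /\ ((t /\ q) -> ~r)) \/ (~p -> ~(q \/ q)))))
  41. ((((q /\ s) /\ ~(r -> t)) -> (((t -> p) \/ (t \/ r)) -> ((r -> s) /\ (r -> q)))) -> (t /\ (((t -> r) \/ ~p) /\ ~(t \/ q))))
  42. (r -> ((((q /\ s) /\ ~(r -> t)) -> (((t -> p) \/ (t \/ r)) -> ((r -> s) /\ (r -> q)))) -> (t /\ (((t -> r) \/ ~p) /\ ~(t \/ q)))))
  43. ((r \/ (~(~~r /\ ((q \/ r) -> (s \/ q))) -> ((~p /\ ((t /\ q) -> ~r)) \/ (~p -> ~(q \/ q))))) -> (r -> ((((q /\ s) /\ ~(r -> t)) -> (((t -> p) \/ (t \/ r)) -> ((r -> s) /\ (r -> q)))) -> (t /\ (((t -> r) \/ ~p) /\ ~(t \/ q))))))
Total distinct subformulas = 43

43


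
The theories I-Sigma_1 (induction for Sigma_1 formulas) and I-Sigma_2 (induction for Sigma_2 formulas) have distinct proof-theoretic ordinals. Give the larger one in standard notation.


Proof-theoretic ordinal of I-Sigma_1 (induction for Sigma_1 formulas): omega^omega
Proof-theoretic ordinal of I-Sigma_2 (induction for Sigma_2 formulas): omega^(omega^omega)
Comparing: omega^omega < omega^(omega^omega).
The larger ordinal is omega^(omega^omega) (from I-Sigma_2 (induction for Sigma_2 formulas)).

omega^(omega^omega)


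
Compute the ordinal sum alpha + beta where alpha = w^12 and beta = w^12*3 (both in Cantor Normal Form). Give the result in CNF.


Ordinal addition w^12 + w^12*3:
Both terms have the same exponent 12.
w^e*c + w^e*d = w^e*(c+d).
Result = w^12*(1+3) = w^12*4

w^12*4


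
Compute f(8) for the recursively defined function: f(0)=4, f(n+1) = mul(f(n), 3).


f(0) = 4
f(1) = mul(f(0), 3) = mul(4, 3) = 12
f(2) = mul(f(1), 3) = mul(12, 3) = 36
f(3) = mul(f(2), 3) = mul(36, 3) = 108
f(4) = mul(f(3), 3) = mul(108, 3) = 324
f(5) = mul(f(4), 3) = mul(324, 3) = 972
f(6) = mul(f(5), 3) = mul(972, 3) = 2916
f(7) = mul(f(6), 3) = mul(2916, 3) = 8748
f(8) = mul(f(7), 3) = mul(8748, 3) = 26244


26244


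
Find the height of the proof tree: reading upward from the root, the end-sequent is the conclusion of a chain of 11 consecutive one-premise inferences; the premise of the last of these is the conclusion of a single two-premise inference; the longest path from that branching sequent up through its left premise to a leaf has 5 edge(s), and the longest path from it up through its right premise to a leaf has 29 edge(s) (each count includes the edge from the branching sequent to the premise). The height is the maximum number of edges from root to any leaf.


Longest path through the left premise: 5 edges (measured from the branching sequent)
Longest path through the right premise: 29 edges
Height of the subtree rooted at the branching sequent: max(5, 29) = 29
The branching sequent sits 11 edges above the root (the chain of one-premise inferences), so height = 29 + 11 = 40

40


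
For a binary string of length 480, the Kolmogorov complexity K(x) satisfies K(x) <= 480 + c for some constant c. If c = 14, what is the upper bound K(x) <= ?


K(x) <= |x| + c = 480 + 14 = 494

494


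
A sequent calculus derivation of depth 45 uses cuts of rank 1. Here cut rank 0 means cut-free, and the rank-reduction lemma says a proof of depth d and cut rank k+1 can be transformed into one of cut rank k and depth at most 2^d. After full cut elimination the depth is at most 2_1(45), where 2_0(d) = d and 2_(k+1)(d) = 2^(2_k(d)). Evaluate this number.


Each rank reduction sends depth d to at most 2^d; cut rank r needs r reductions.
2_0(45) = 45
2_1(45) = 2^45 = 35184372088832
Cut-free depth bound = 35184372088832

35184372088832


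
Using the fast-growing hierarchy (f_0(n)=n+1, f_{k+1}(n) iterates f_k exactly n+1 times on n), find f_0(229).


f_0(229) = 229 + 1 = 230

230


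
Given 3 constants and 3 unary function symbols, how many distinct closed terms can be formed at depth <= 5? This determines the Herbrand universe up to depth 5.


Herbrand terms by depth:
Depth 0: 3 constants
Depth 1: 9 new terms (running total: 12)
Depth 2: 27 new terms (running total: 39)
Depth 3: 81 new terms (running total: 120)
Depth 4: 243 new terms (running total: 363)
Depth 5: 729 new terms (running total: 1092)
Total distinct ground terms = 1092

1092


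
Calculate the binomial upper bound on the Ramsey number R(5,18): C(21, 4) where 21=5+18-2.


R(5,18) <= C(5+18-2, 5-1) = C(21, 4)
C(21, 4) = 21! / (4! * 17!)
= 5985

5985


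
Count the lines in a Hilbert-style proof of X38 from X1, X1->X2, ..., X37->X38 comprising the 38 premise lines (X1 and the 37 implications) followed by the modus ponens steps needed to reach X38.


We have 38 premise lines: X1 and 37 implications.
Each implication is detached once by MP, giving 37 MP lines.
38 premise lines + 37 MP lines = 75 total lines.

75


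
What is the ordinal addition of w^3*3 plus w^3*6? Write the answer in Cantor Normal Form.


Ordinal addition w^3*3 + w^3*6:
Both terms have the same exponent 3.
w^e*c + w^e*d = w^e*(c+d).
Result = w^3*(3+6) = w^3*9

w^3*9


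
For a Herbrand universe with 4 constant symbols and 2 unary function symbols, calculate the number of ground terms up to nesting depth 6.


Herbrand terms by depth:
Depth 0: 4 constants
Depth 1: 8 new terms (running total: 12)
Depth 2: 16 new terms (running total: 28)
Depth 3: 32 new terms (running total: 60)
Depth 4: 64 new terms (running total: 124)
Depth 5: 128 new terms (running total: 252)
Depth 6: 256 new terms (running total: 508)
Total distinct ground terms = 508

508


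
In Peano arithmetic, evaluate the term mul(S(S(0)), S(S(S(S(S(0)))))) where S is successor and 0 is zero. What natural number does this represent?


mul(S^2(0), S^5(0)):
S^2(0) = 2
S^5(0) = 5
2 * 5 = 10

10


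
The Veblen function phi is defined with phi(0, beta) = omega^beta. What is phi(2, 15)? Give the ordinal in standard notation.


phi(2, 15):
phi(2, beta) = zeta_beta (the beta-th zeta number, fixed point of epsilon).
phi(2, 15) = zeta_15

zeta_15


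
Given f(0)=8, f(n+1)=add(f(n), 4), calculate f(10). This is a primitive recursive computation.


f(0) = 8
f(1) = add(f(0), 4) = add(8, 4) = 12
f(2) = add(f(1), 4) = add(12, 4) = 16
f(3) = add(f(2), 4) = add(16, 4) = 20
f(4) = add(f(3), 4) = add(20, 4) = 24
f(5) = add(f(4), 4) = add(24, 4) = 28
f(6) = add(f(5), 4) = add(28, 4) = 32
f(7) = add(f(6), 4) = add(32, 4) = 36
f(8) = add(f(7), 4) = add(36, 4) = 40
f(9) = add(f(8), 4) = add(40, 4) = 44
f(10) = add(f(9), 4) = add(44, 4) = 48


48


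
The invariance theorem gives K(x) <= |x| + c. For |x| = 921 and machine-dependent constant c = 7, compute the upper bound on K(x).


K(x) <= |x| + c = 921 + 7 = 928

928


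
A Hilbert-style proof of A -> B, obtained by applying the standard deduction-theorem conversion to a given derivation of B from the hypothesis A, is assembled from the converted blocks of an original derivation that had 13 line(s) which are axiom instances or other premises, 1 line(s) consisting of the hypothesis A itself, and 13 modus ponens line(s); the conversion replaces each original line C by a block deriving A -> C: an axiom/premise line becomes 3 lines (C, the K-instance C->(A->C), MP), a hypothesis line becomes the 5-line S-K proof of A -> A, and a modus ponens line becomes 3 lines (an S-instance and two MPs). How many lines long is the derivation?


Deduction-theorem conversion, block by block:
- 13 axiom/premise lines -> 3 lines each = 39
- 1 hypothesis lines -> 5 lines each (identity proof A->A) = 5
- 13 MP lines -> 3 lines each (S-instance, MP, MP) = 39
Total = 39 + 5 + 39 = 83 lines.

83


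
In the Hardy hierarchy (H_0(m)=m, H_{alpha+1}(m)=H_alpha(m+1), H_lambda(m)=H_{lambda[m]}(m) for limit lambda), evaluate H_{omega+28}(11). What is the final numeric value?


H_{omega+28}(11):
Unwind the 28 successor steps: H_{omega+28}(11) = H_omega(11+28) = H_omega(39).
H_omega(m) = H_m(m) = m + m = 2m.
Result = 2 * 39 = 78

78


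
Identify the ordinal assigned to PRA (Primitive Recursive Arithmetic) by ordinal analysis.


The proof-theoretic ordinal of PRA (Primitive Recursive Arithmetic) is a standard result in ordinal analysis.
This ordinal is the supremum of order types of primitive recursive well-orderings
that the theory can prove to be well-ordered.
For PRA (Primitive Recursive Arithmetic), the proof-theoretic ordinal is omega^omega.

omega^omega


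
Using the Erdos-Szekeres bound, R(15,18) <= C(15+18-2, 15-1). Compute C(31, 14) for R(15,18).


R(15,18) <= C(15+18-2, 15-1) = C(31, 14)
C(31, 14) = 31! / (14! * 17!)
= 265182525

265182525


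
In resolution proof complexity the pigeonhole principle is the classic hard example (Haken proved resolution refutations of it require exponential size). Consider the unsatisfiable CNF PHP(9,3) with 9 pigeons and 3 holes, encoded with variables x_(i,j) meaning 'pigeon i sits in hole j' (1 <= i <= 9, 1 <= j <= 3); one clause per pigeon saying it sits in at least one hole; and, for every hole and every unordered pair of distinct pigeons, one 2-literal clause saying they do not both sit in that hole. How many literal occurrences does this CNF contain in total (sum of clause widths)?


PHP(9,3): 9 pigeons, 3 holes, 9*3 = 27 variables.
- pigeon clauses: one per pigeon -> 9 clauses of width 3 -> 27 literals
- hole clauses: 3 holes * C(9,2) = 3 * 36 -> 108 clauses of width 2 -> 216 literals
Total literal occurrences = 27 + 216 = 243

243


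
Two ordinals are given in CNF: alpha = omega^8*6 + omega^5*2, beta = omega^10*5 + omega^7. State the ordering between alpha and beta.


Compare term by term from highest exponent:
alpha = omega^8*6 + omega^5*2
beta = omega^10*5 + omega^7
Term 1: alpha has omega^8*6, beta has omega^10*5
Term 2: alpha has omega^5*2, beta has omega^7*1
Result: alpha < beta

alpha < beta


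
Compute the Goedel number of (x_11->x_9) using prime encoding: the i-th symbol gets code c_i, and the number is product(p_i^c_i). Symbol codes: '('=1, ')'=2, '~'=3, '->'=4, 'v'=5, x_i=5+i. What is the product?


Formula: (x_11->x_9)
Symbol codes: [1, 16, 4, 14, 2]
Primes: [2, 3, 5, 7, 11]
p_1^1 = 2^1 = 2
p_2^16 = 3^16 = 43046721
p_3^4 = 5^4 = 625
p_4^14 = 7^14 = 678223072849
p_5^2 = 11^2 = 121
Product = 4415786008144903692011250

4415786008144903692011250


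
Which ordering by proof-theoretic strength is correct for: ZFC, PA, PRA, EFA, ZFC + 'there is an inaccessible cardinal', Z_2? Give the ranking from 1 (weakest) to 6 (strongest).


Ordering by consistency strength:
1. EFA
2. PRA
3. PA
4. Z_2
5. ZFC
6. ZFC + 'there is an inaccessible cardinal'


ZFC=5, PA=3, PRA=2, EFA=1, ZFC + 'there is an inaccessible cardinal'=6, Z_2=4


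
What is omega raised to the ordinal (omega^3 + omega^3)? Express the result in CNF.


omega^(omega^3 + omega^3):
Both terms of the exponent have the same exponent 3, so they merge: omega^3 + omega^3 = omega^3*(1+1) = omega^3*2.
omega raised to a CNF ordinal is a single CNF term: Result = omega^(omega^3*2)

omega^(omega^3*2)


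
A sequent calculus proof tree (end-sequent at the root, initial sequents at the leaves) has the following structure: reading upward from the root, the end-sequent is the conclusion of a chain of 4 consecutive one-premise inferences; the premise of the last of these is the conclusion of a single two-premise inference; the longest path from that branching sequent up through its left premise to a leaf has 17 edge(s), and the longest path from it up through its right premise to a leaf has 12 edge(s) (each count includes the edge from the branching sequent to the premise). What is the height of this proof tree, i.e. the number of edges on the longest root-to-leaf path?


Longest path through the left premise: 17 edges (measured from the branching sequent)
Longest path through the right premise: 12 edges
Height of the subtree rooted at the branching sequent: max(17, 12) = 17
The branching sequent sits 4 edges above the root (the chain of one-premise inferences), so height = 17 + 4 = 21

21


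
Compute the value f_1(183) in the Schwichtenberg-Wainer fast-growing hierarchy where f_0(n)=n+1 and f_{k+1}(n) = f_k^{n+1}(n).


f_1(183) = f_0^184(183)
f_0 adds 1 each time, applied 184 times.
f_1(183) = 183 + 184 = 367

367


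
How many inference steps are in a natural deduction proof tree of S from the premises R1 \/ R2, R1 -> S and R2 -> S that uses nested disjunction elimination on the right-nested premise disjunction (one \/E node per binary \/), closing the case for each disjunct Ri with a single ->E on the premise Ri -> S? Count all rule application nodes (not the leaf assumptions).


The premise R1 \/ R2 contains 2 disjuncts, hence 1 binary \/ connectives.
- Each binary \/ is eliminated once: 1 \/E nodes.
- Each of the 2 cases Ri derives S by one ->E with Ri -> S: 2 ->E nodes.
Total = 1 + 2 = 3

3


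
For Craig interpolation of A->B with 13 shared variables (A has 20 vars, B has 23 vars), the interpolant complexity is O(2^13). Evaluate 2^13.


Shared atoms = 13
Craig interpolant size bound = 2^13
= 8192

8192


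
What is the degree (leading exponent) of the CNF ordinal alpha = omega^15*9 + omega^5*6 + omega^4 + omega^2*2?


CNF: omega^15*9 + omega^5*6 + omega^4 + omega^2*2
The leading term is omega^15*9, which has exponent 15.

15


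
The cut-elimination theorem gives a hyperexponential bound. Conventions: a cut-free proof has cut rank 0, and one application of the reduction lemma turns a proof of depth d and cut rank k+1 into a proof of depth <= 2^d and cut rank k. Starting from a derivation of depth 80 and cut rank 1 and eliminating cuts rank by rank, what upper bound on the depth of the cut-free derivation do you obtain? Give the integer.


Each rank reduction sends depth d to at most 2^d; cut rank r needs r reductions.
2_0(80) = 80
2_1(80) = 2^80 = 1208925819614629174706176
Cut-free depth bound = 1208925819614629174706176

1208925819614629174706176


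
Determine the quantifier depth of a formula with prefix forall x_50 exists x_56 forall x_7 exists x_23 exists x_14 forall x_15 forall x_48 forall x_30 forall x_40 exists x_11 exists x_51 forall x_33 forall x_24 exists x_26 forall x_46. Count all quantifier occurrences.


Quantifier prefix has 15 quantifier symbols.
Quantifier depth = 15

15


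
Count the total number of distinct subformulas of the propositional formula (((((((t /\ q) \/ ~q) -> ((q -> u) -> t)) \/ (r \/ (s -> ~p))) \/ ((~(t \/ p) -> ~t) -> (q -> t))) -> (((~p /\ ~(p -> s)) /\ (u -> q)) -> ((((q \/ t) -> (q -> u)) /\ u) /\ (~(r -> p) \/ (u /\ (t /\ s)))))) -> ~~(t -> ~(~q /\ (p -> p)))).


Formula: (((((((t /\ q) \/ ~q) -> ((q -> u) -> t)) \/ (r \/ (s -> ~p))) \/ ((~(t \/ p) -> ~t) -> (q -> t))) -> (((~p /\ ~(p -> s)) /\ (u -> q)) -> ((((q \/ t) -> (q -> u)) /\ u) /\ (~(r -> p) \/ (u /\ (t /\ s)))))) -> ~~(t -> ~(~q /\ (p -> p))))
Subformulas found:
  1. r
  2. p
  3. q
  4. u
  5. s
  6. t
  7. ~t
  8. ~p
  9. ~q
  10. (u -> q)
  11. (q \/ t)
  12. (r -> p)
  13. (q -> u)
  14. (q -> t)
  15. (p -> p)
  16. (t /\ q)
  17. (p -> s)
  18. (t /\ s)
  19. (t \/ p)
  20. ~(t \/ p)
  21. (s -> ~p)
  22. ~(p -> s)
  23. ~(r -> p)
  24. (u /\ (t /\ s))
  25. ((q -> u) -> t)
  26. (~q /\ (p -> p))
  27. ((t /\ q) \/ ~q)
  28. (r \/ (s -> ~p))
  29. (~(t \/ p) -> ~t)
  30. ~(~q /\ (p -> p))
  31. (~p /\ ~(p -> s))
  32. ((q \/ t) -> (q -> u))
  33. (t -> ~(~q /\ (p -> p)))
  34. ~(t -> ~(~q /\ (p -> p)))
  35. ~~(t -> ~(~q /\ (p -> p)))
  36. (((q \/ t) -> (q -> u)) /\ u)
  37. (~(r -> p) \/ (u /\ (t /\ s)))
  38. ((~(t \/ p) -> ~t) -> (q -> t))
  39. ((~p /\ ~(p -> s)) /\ (u -> q))
  40. (((t /\ q) \/ ~q) -> ((q -> u) -> t))
  41. ((((t /\ q) \/ ~q) -> ((q -> u) -> t)) \/ (r \/ (s -> ~p)))
  42. ((((q \/ t) -> (q -> u)) /\ u) /\ (~(r -> p) \/ (u /\ (t /\ s))))
  43. (((((t /\ q) \/ ~q) -> ((q -> u) -> t)) \/ (r \/ (s -> ~p))) \/ ((~(t \/ p) -> ~t) -> (q -> t)))
  44. (((~p /\ ~(p -> s)) /\ (u -> q)) -> ((((q \/ t) -> (q -> u)) /\ u) /\ (~(r -> p) \/ (u /\ (t /\ s)))))
  45. ((((((t /\ q) \/ ~q) -> ((q -> u) -> t)) \/ (r \/ (s -> ~p))) \/ ((~(t \/ p) -> ~t) -> (q -> t))) -> (((~p /\ ~(p -> s)) /\ (u -> q)) -> ((((q \/ t) -> (q -> u)) /\ u) /\ (~(r -> p) \/ (u /\ (t /\ s))))))
  46. (((((((t /\ q) \/ ~q) -> ((q -> u) -> t)) \/ (r \/ (s -> ~p))) \/ ((~(t \/ p) -> ~t) -> (q -> t))) -> (((~p /\ ~(p -> s)) /\ (u -> q)) -> ((((q \/ t) -> (q -> u)) /\ u) /\ (~(r -> p) \/ (u /\ (t /\ s)))))) -> ~~(t -> ~(~q /\ (p -> p))))
Total distinct subformulas = 46

46


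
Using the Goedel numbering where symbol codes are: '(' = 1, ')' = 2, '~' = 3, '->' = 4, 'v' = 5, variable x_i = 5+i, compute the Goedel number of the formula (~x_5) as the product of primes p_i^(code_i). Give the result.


Formula: (~x_5)
Symbol codes: [1, 3, 10, 2]
Primes: [2, 3, 5, 7]
p_1^1 = 2^1 = 2
p_2^3 = 3^3 = 27
p_3^10 = 5^10 = 9765625
p_4^2 = 7^2 = 49
Product = 25839843750

25839843750


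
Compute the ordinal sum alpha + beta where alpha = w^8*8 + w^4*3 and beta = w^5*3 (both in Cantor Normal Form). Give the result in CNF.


Ordinal addition (w^8*8 + w^4*3) + w^5*3:
alpha's leading term has exponent 8 > beta's exponent 5, so it survives.
alpha's tail term has exponent 4 < beta's exponent 5, so it is absorbed by beta.
In ordinal addition, any term followed by a strictly larger-exponent term is absorbed.
Result = w^8*8 + w^5*3

w^8*8 + w^5*3


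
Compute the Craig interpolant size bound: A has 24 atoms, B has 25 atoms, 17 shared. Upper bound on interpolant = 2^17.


Shared atoms = 17
Craig interpolant size bound = 2^17
= 131072

131072


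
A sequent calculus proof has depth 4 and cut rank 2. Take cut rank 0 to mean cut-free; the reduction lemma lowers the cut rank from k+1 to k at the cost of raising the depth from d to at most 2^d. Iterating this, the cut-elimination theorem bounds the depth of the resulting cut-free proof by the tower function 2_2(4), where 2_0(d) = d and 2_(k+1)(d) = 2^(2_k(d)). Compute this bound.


Each rank reduction sends depth d to at most 2^d; cut rank r needs r reductions.
2_0(4) = 4
2_1(4) = 2^4 = 16
2_2(4) = 2^16 = 65536
Cut-free depth bound = 65536

65536


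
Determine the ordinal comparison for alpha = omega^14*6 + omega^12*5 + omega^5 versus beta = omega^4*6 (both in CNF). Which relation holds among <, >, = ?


Compare term by term from highest exponent:
alpha = omega^14*6 + omega^12*5 + omega^5
beta = omega^4*6
Term 1: alpha has omega^14*6, beta has omega^4*6
Term 2: alpha has omega^12*5, beta has omega^0*0
Term 3: alpha has omega^5*1, beta has omega^0*0
Result: alpha > beta

alpha > beta


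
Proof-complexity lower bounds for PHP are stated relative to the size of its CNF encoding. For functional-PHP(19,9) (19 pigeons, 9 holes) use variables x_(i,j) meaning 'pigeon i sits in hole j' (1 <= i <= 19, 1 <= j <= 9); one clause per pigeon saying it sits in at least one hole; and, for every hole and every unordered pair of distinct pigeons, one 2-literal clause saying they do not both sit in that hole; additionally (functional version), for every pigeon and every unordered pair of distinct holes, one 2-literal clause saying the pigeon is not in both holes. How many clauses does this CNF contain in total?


functional-PHP(19,9): 19 pigeons, 9 holes, 19*9 = 171 variables.
- pigeon clauses: one per pigeon -> 19 clauses
- hole clauses: 9 holes * C(19,2) = 9 * 171 -> 1539 clauses
- functional clauses: 19 pigeons * C(9,2) = 19 * 36 -> 684 clauses
Total clauses = 19 + 1539 + 684 = 2242

2242


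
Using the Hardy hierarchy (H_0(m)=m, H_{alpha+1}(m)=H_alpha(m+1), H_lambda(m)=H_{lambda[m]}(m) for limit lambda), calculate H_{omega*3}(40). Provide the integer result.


H_{omega*3}(40):
For the Hardy hierarchy, H_{omega*k}(n) = 2^k * n.
2^3 = 8.
8 * 40 = 320

320


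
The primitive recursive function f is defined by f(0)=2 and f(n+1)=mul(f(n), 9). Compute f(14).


f(0) = 2
f(1) = mul(f(0), 9) = mul(2, 9) = 18
f(2) = mul(f(1), 9) = mul(18, 9) = 162
f(3) = mul(f(2), 9) = mul(162, 9) = 1458
f(4) = mul(f(3), 9) = mul(1458, 9) = 13122
f(5) = mul(f(4), 9) = mul(13122, 9) = 118098
f(6) = mul(f(5), 9) = mul(118098, 9) = 1062882
f(7) = mul(f(6), 9) = mul(1062882, 9) = 9565938
f(8) = mul(f(7), 9) = mul(9565938, 9) = 86093442
f(9) = mul(f(8), 9) = mul(86093442, 9) = 774840978
f(10) = mul(f(9), 9) = mul(774840978, 9) = 6973568802
f(11) = mul(f(10), 9) = mul(6973568802, 9) = 62762119218
f(12) = mul(f(11), 9) = mul(62762119218, 9) = 564859072962
f(13) = mul(f(12), 9) = mul(564859072962, 9) = 5083731656658
f(14) = mul(f(13), 9) = mul(5083731656658, 9) = 45753584909922


45753584909922


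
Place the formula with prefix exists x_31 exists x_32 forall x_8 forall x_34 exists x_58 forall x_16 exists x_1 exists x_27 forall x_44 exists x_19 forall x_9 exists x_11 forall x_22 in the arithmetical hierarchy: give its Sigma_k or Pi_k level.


Leading quantifier is exists, so the class is Sigma.
Number of quantifier blocks = alternations + 1 = 9 + 1 = 10.
Classification: Sigma_10

Sigma_10


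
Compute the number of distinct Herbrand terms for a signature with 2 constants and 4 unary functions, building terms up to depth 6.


Herbrand terms by depth:
Depth 0: 2 constants
Depth 1: 8 new terms (running total: 10)
Depth 2: 32 new terms (running total: 42)
Depth 3: 128 new terms (running total: 170)
Depth 4: 512 new terms (running total: 682)
Depth 5: 2048 new terms (running total: 2730)
Depth 6: 8192 new terms (running total: 10922)
Total distinct ground terms = 10922

10922


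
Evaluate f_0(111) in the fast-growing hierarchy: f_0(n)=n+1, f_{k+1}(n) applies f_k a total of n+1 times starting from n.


f_0(111) = 111 + 1 = 112

112


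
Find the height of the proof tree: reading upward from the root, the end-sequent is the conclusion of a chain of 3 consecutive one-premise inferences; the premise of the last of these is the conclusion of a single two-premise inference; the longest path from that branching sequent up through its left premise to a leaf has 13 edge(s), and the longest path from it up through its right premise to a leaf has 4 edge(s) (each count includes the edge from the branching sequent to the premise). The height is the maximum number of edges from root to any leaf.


Longest path through the left premise: 13 edges (measured from the branching sequent)
Longest path through the right premise: 4 edges
Height of the subtree rooted at the branching sequent: max(13, 4) = 13
The branching sequent sits 3 edges above the root (the chain of one-premise inferences), so height = 13 + 3 = 16

16


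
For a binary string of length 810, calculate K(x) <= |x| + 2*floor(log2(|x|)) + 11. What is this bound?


floor(log2(810)) = 9
2 * 9 = 18
K(x) <= 810 + 18 + 11 = 839

839


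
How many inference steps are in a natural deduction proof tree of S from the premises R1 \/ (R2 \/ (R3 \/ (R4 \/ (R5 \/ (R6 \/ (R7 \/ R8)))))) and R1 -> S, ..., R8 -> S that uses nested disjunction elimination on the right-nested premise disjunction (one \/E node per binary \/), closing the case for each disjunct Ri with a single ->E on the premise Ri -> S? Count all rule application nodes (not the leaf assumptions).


The premise R1 \/ (R2 \/ (R3 \/ (R4 \/ (R5 \/ (R6 \/ (R7 \/ R8)))))) contains 8 disjuncts, hence 7 binary \/ connectives.
- Each binary \/ is eliminated once: 7 \/E nodes.
- Each of the 8 cases Ri derives S by one ->E with Ri -> S: 8 ->E nodes.
Total = 7 + 8 = 15

15


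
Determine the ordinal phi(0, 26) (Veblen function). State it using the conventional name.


phi(0, 26):
phi(0, beta) = omega^beta by definition.
phi(0, 26) = omega^26

omega^26


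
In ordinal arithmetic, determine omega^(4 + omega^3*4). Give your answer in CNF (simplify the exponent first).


omega^(4 + omega^3*4):
In ordinal addition a term is absorbed by a following term of strictly larger exponent: 0 < 3, so 4 + omega^3*4 = omega^3*4.
omega raised to a CNF ordinal is a single CNF term: Result = omega^(omega^3*4)

omega^(omega^3*4)


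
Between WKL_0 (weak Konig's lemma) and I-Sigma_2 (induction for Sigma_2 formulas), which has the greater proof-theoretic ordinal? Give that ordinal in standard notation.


Proof-theoretic ordinal of WKL_0 (weak Konig's lemma): omega^omega
Proof-theoretic ordinal of I-Sigma_2 (induction for Sigma_2 formulas): omega^(omega^omega)
Comparing: omega^omega < omega^(omega^omega).
The larger ordinal is omega^(omega^omega) (from I-Sigma_2 (induction for Sigma_2 formulas)).

omega^(omega^omega)


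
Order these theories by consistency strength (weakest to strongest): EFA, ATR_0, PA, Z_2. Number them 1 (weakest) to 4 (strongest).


Ordering by consistency strength:
1. EFA
2. PA
3. ATR_0
4. Z_2


EFA=1, ATR_0=3, PA=2, Z_2=4


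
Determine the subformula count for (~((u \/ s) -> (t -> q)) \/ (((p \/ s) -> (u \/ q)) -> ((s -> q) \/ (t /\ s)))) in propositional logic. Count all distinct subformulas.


Formula: (~((u \/ s) -> (t -> q)) \/ (((p \/ s) -> (u \/ q)) -> ((s -> q) \/ (t /\ s))))
Subformulas found:
  1. q
  2. u
  3. s
  4. t
  5. p
  6. (t -> q)
  7. (t /\ s)
  8. (u \/ s)
  9. (p \/ s)
  10. (s -> q)
  11. (u \/ q)
  12. ((p \/ s) -> (u \/ q))
  13. ((s -> q) \/ (t /\ s))
  14. ((u \/ s) -> (t -> q))
  15. ~((u \/ s) -> (t -> q))
  16. (((p \/ s) -> (u \/ q)) -> ((s -> q) \/ (t /\ s)))
  17. (~((u \/ s) -> (t -> q)) \/ (((p \/ s) -> (u \/ q)) -> ((s -> q) \/ (t /\ s))))
Total distinct subformulas = 17

17


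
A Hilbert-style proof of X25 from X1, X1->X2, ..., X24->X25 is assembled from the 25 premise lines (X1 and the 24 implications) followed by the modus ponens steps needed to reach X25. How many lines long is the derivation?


We have 25 premise lines: X1 and 24 implications.
Each implication is detached once by MP, giving 24 MP lines.
25 premise lines + 24 MP lines = 49 total lines.

49


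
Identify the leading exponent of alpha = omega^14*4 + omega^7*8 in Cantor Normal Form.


CNF: omega^14*4 + omega^7*8
The leading term is omega^14*4, which has exponent 14.

14


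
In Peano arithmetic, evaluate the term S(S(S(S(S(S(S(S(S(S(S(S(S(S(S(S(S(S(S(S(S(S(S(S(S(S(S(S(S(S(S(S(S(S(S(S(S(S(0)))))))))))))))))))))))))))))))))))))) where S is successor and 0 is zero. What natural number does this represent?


Counting successors applied to 0:
38 applications of S to 0 = 38

38


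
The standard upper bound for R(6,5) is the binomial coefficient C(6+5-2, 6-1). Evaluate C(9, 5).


R(6,5) <= C(6+5-2, 6-1) = C(9, 5)
C(9, 5) = 9! / (5! * 4!)
= 126

126


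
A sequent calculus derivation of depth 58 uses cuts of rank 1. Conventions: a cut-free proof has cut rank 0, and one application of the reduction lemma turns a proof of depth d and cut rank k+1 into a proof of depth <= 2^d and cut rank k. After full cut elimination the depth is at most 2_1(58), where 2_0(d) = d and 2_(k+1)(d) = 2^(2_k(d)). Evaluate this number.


Each rank reduction sends depth d to at most 2^d; cut rank r needs r reductions.
2_0(58) = 58
2_1(58) = 2^58 = 288230376151711744
Cut-free depth bound = 288230376151711744

288230376151711744


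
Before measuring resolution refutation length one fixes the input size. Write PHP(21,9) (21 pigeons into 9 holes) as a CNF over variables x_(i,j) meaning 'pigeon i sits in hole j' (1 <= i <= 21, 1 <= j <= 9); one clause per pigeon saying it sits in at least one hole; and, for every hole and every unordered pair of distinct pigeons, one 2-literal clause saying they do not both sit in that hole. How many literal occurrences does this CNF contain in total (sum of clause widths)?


PHP(21,9): 21 pigeons, 9 holes, 21*9 = 189 variables.
- pigeon clauses: one per pigeon -> 21 clauses of width 9 -> 189 literals
- hole clauses: 9 holes * C(21,2) = 9 * 210 -> 1890 clauses of width 2 -> 3780 literals
Total literal occurrences = 189 + 3780 = 3969

3969


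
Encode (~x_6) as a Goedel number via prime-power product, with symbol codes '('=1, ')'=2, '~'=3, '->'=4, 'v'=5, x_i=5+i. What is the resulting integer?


Formula: (~x_6)
Symbol codes: [1, 3, 11, 2]
Primes: [2, 3, 5, 7]
p_1^1 = 2^1 = 2
p_2^3 = 3^3 = 27
p_3^11 = 5^11 = 48828125
p_4^2 = 7^2 = 49
Product = 129199218750

129199218750


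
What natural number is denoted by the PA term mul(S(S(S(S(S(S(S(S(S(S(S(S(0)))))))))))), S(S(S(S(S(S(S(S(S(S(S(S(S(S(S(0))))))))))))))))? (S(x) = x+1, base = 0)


mul(S^12(0), S^15(0)):
S^12(0) = 12
S^15(0) = 15
12 * 15 = 180

180


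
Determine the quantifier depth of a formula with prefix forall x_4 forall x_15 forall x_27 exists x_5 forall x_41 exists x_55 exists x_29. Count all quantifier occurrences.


Quantifier prefix has 7 quantifier symbols.
Quantifier depth = 7

7


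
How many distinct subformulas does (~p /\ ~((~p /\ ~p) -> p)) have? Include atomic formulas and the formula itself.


Formula: (~p /\ ~((~p /\ ~p) -> p))
Subformulas found:
  1. p
  2. ~p
  3. (~p /\ ~p)
  4. ((~p /\ ~p) -> p)
  5. ~((~p /\ ~p) -> p)
  6. (~p /\ ~((~p /\ ~p) -> p))
Total distinct subformulas = 6

6


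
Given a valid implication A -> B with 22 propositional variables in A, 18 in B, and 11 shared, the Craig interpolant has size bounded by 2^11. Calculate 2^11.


Shared atoms = 11
Craig interpolant size bound = 2^11
= 2048

2048


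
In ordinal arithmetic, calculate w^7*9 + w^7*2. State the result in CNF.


Ordinal addition w^7*9 + w^7*2:
Both terms have the same exponent 7.
w^e*c + w^e*d = w^e*(c+d).
Result = w^7*(9+2) = w^7*11

w^7*11
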